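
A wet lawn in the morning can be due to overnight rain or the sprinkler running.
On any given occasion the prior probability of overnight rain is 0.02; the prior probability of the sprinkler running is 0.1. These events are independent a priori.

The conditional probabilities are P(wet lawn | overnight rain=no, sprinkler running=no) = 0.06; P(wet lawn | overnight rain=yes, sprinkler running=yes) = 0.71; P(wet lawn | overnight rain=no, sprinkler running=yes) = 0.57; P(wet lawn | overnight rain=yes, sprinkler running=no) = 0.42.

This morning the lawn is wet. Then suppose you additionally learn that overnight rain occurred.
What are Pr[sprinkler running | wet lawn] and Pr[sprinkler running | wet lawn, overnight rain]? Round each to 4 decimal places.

Pr[sprinkler running | wet lawn] ≈ 0.4864; Pr[sprinkler running | wet lawn, overnight rain] ≈ 0.1581

Enumerate the 4 (overnight rain, sprinkler running) configurations and weight by the priors:
  P(wet lawn) = 0.06·0.98·0.9 + 0.57·0.98·0.1 + 0.42·0.02·0.9 + 0.71·0.02·0.1
        = 0.052920 + 0.055860 + 0.007560 + 0.001420 = 0.117760
The terms with sprinkler running present sum to 0.057280, so
  P(sprinkler running | wet lawn) = 0.057280 / 0.117760 ≈ 0.4864

Now condition on the additional information:
By total probability over both values of sprinkler running:
  P(wet lawn | overnight rain) = 0.42×0.9 + 0.71×0.1
        = 0.378000 + 0.071000 = 0.449000
Keeping only the sprinkler running-present terms gives 0.071000, so
  P(sprinkler running | wet lawn, overnight rain) = 0.071000 / 0.449000 ≈ 0.1581
This is intercausal reasoning (explaining away): once overnight rain accounts for the wet lawn, sprinkler running becomes less likely.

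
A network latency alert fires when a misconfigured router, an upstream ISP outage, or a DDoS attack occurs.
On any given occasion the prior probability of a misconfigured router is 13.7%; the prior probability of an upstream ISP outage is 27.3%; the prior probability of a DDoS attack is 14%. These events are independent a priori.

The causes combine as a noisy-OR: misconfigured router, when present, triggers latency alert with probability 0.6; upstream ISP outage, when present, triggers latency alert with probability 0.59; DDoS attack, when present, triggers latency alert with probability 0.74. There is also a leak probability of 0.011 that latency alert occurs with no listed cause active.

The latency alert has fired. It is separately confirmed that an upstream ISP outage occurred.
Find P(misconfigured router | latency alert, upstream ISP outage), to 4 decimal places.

P(misconfigured router | latency alert, upstream ISP outage) ≈ 0.1757

Under noisy-OR, P(latency alert | causes) = 1 − (1−0.011)·∏(1−qᵢ) over the active causes.
Numerator (weight on configurations with misconfigured router): 0.098710 + 0.018371 = 0.117081
Denominator P(latency alert | upstream ISP outage): 0.59451×0.863×0.86 + 0.894573×0.863×0.14 + 0.837804×0.137×0.86 + 0.957829×0.137×0.14 = 0.666396
P(misconfigured router | latency alert, upstream ISP outage) = 0.117081/0.666396 ≈ 0.1757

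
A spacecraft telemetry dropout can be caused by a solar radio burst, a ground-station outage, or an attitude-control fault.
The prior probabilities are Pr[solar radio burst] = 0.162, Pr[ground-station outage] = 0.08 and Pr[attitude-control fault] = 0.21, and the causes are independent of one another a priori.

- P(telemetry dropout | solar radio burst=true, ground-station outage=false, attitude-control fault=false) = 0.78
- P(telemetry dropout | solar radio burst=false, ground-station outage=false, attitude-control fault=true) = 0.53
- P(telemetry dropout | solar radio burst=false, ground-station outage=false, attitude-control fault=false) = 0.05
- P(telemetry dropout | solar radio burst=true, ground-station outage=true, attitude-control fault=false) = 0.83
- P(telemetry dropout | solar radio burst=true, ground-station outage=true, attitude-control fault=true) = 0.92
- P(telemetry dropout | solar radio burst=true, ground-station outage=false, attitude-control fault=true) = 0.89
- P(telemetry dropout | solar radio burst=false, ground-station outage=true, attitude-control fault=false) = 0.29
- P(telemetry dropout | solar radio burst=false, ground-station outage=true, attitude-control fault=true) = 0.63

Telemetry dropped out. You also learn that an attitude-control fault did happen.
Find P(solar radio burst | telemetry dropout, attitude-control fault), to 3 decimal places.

P(solar radio burst | telemetry dropout, attitude-control fault) ≈ 0.243

P(telemetry dropout | attitude-control fault) = 0.53×0.838×0.92 + 0.63×0.838×0.08 + 0.89×0.162×0.92 + 0.92×0.162×0.08 = 0.408609 + 0.042235 + 0.132646 + 0.011923 = 0.595413
The solar radio burst-present share is 0.132646 + 0.011923 = 0.144569.
Hence the posterior is 0.144569/0.595413 ≈ 0.243.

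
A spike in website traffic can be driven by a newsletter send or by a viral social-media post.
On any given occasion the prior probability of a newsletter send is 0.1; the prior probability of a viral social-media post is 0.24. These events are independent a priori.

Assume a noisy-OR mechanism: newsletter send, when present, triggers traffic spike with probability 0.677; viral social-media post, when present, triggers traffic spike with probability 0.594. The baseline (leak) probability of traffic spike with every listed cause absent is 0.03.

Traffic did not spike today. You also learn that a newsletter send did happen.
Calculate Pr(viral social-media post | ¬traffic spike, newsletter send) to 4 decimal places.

Under noisy-OR, P(traffic spike | causes) = 1 − (1−0.03)·∏(1−qᵢ) over the active causes.
P(¬traffic spike | newsletter send) = 0.31331·0.76 + 0.127204·0.24 = 0.238116 + 0.030529 = 0.268645
Of this, 0.030529 comes from 0.127204·0.24 (the viral social-media post=true cases).
P(viral social-media post | ¬traffic spike, newsletter send) = 0.030529 / 0.268645 ≈ 0.1136

Pr(viral social-media post | ¬traffic spike, newsletter send) ≈ 0.1136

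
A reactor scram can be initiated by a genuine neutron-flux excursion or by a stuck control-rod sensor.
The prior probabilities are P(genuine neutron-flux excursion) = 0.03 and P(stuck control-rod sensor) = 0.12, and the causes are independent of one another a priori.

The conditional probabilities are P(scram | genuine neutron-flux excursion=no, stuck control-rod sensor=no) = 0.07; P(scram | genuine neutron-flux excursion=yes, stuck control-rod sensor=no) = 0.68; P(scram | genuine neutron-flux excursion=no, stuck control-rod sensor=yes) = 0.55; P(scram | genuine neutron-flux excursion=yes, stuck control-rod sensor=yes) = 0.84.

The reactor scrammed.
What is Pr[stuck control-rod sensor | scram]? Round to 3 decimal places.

Enumerate the 4 (genuine neutron-flux excursion, stuck control-rod sensor) configurations and weight by the priors:
  P(scram) = 0.07×0.97×0.88 + 0.55×0.97×0.12 + 0.68×0.03×0.88 + 0.84×0.03×0.12
        = 0.059752 + 0.064020 + 0.017952 + 0.003024 = 0.144748
Configurations with stuck control-rod sensor contribute 0.067044, so
  P(stuck control-rod sensor | scram) = 0.067044 / 0.144748 ≈ 0.463

Pr[stuck control-rod sensor | scram] ≈ 0.463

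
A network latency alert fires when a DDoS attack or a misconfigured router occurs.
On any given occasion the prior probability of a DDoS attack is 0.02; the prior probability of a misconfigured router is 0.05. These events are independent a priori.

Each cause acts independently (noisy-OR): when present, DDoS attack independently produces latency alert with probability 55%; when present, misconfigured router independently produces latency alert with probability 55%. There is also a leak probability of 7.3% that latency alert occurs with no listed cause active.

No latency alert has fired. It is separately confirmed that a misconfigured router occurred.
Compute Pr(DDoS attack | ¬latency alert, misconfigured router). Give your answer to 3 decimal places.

Under noisy-OR, P(latency alert | causes) = 1 − (1−0.073)·∏(1−qᵢ) over the active causes.
Numerator (weight on configurations with DDoS attack): 0.187717*0.02 = 0.003754
Denominator P(¬latency alert | misconfigured router): 0.41715*0.98 + 0.187717*0.02 = 0.412561
Posterior = 0.003754 / 0.412561 ≈ 0.009

Pr(DDoS attack | ¬latency alert, misconfigured router) ≈ 0.009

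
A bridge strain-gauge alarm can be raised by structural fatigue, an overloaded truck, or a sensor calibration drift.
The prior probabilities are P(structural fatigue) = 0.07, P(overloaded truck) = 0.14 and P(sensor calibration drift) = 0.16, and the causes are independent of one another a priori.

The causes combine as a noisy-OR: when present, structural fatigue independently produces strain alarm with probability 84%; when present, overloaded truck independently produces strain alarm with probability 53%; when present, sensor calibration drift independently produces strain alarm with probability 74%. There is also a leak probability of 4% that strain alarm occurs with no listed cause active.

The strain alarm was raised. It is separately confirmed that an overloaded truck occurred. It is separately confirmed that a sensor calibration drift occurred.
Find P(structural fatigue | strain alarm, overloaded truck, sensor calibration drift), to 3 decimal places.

Under noisy-OR, P(strain alarm | causes) = 1 − (1−0.04)·∏(1−qᵢ) over the active causes.
Sum P(strain alarm|·) weighted by the priors over both values of structural fatigue:
  P(strain alarm | overloaded truck, sensor calibration drift) = 0.882688×0.93 + 0.98123×0.07
        = 0.820900 + 0.068686 = 0.889586
Configurations with structural fatigue contribute 0.068686, so
  P(structural fatigue | strain alarm, overloaded truck, sensor calibration drift) = 0.068686 / 0.889586 ≈ 0.077

P(structural fatigue | strain alarm, overloaded truck, sensor calibration drift) ≈ 0.077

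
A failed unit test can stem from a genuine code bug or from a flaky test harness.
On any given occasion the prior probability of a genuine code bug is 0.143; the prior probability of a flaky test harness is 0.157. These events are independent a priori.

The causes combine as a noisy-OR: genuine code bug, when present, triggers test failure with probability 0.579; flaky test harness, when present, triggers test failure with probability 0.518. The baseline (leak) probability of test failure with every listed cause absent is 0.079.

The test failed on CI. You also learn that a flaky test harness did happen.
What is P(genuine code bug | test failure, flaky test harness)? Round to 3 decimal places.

P(genuine code bug | test failure, flaky test harness) ≈ 0.196

Under noisy-OR, P(test failure | causes) = 1 − (1−0.079)·∏(1−qᵢ) over the active causes.
Sum P(test failure|·) weighted by the priors over both values of genuine code bug:
  P(test failure | flaky test harness) = 0.556078·0.857 + 0.813109·0.143
        = 0.476559 + 0.116275 = 0.592834
Keeping only the genuine code bug-present terms gives 0.116275, so
  P(genuine code bug | test failure, flaky test harness) = 0.116275 / 0.592834 ≈ 0.196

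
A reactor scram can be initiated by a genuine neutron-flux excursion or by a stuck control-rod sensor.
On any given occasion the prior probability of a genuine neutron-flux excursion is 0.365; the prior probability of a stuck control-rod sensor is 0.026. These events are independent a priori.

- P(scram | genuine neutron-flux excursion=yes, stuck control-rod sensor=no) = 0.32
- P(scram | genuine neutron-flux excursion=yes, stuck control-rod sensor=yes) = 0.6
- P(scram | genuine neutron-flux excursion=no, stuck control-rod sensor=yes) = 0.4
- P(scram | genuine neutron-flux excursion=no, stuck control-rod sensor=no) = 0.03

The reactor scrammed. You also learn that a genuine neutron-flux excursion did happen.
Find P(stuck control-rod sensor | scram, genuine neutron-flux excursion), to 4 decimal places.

Weight on stuck control-rod sensor=true, given the evidence: 0.6*0.026 = 0.015600
Normalizer over all consistent configurations: 0.32*0.974 + 0.6*0.026 = 0.327280
Posterior = 0.015600 / 0.327280 ≈ 0.0477

P(stuck control-rod sensor | scram, genuine neutron-flux excursion) ≈ 0.0477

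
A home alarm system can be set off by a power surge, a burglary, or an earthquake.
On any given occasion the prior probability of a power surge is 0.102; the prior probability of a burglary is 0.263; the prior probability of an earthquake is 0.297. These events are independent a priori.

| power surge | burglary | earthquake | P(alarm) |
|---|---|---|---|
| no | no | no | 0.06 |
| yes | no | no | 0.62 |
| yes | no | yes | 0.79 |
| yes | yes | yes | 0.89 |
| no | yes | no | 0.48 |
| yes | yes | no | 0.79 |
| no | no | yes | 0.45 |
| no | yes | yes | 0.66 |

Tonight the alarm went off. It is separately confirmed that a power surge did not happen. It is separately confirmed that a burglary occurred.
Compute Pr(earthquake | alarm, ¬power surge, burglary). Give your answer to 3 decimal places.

Enumerate both values of earthquake and weight by the priors:
  P(alarm | ¬power surge, burglary) = 0.48×0.703 + 0.66×0.297
        = 0.337440 + 0.196020 = 0.533460
Keeping only the earthquake-present terms gives 0.196020, so
  P(earthquake | alarm, ¬power surge, burglary) = 0.196020 / 0.533460 ≈ 0.367

Pr(earthquake | alarm, ¬power surge, burglary) ≈ 0.367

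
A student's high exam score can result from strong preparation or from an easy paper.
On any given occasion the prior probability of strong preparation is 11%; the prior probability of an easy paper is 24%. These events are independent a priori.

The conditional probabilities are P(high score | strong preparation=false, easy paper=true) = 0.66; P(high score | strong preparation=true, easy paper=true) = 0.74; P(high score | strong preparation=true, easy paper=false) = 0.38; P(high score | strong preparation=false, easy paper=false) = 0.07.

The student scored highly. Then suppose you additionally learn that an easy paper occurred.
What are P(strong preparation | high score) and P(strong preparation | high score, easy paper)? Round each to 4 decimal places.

Weight on strong preparation=true, given the evidence: 0.031768 + 0.019536 = 0.051304
Normalizer over all consistent configurations: 0.07*0.89*0.76 + 0.66*0.89*0.24 + 0.38*0.11*0.76 + 0.74*0.11*0.24 = 0.239628
Posterior = 0.051304 / 0.239628 ≈ 0.2141

Now condition on the additional information:
Numerator (weight on configurations with strong preparation): 0.74·0.11 = 0.081400
The normalizing constant is 0.66·0.89 + 0.74·0.11 = 0.668800
Posterior = 0.081400 / 0.668800 ≈ 0.1217

P(strong preparation | high score) ≈ 0.2141; P(strong preparation | high score, easy paper) ≈ 0.1217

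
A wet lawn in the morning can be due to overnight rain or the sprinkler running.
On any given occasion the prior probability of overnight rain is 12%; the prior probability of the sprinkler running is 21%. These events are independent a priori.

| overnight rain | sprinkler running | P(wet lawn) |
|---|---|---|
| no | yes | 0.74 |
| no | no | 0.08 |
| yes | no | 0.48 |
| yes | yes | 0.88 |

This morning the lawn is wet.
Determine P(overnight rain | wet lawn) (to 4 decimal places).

For the numerator, keep only overnight rain=true terms: 0.045504 + 0.022176 = 0.067680
Denominator P(wet lawn): 0.08·0.88·0.79 + 0.74·0.88·0.21 + 0.48·0.12·0.79 + 0.88·0.12·0.21 = 0.260048
P(overnight rain | wet lawn) = 0.067680/0.260048 ≈ 0.2603

P(overnight rain | wet lawn) ≈ 0.2603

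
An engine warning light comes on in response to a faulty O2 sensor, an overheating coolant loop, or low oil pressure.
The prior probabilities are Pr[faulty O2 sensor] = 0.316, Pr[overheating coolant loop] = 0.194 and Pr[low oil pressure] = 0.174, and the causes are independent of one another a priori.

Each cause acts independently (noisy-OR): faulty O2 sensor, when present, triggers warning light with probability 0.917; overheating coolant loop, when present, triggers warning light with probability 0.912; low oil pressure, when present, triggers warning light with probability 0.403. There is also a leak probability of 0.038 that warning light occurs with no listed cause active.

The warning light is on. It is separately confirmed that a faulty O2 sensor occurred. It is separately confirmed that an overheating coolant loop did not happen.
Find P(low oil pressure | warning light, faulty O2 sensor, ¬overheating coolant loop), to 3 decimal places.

Under noisy-OR, P(warning light | causes) = 1 − (1−0.038)·∏(1−qᵢ) over the active causes.
Enumerate both values of low oil pressure and weight by the priors:
  P(warning light | faulty O2 sensor, ¬overheating coolant loop) = 0.920154*0.826 + 0.952332*0.174
        = 0.760047 + 0.165706 = 0.925753
Keeping only the low oil pressure-present terms gives 0.165706, so
  P(low oil pressure | warning light, faulty O2 sensor, ¬overheating coolant loop) = 0.165706 / 0.925753 ≈ 0.179

P(low oil pressure | warning light, faulty O2 sensor, ¬overheating coolant loop) ≈ 0.179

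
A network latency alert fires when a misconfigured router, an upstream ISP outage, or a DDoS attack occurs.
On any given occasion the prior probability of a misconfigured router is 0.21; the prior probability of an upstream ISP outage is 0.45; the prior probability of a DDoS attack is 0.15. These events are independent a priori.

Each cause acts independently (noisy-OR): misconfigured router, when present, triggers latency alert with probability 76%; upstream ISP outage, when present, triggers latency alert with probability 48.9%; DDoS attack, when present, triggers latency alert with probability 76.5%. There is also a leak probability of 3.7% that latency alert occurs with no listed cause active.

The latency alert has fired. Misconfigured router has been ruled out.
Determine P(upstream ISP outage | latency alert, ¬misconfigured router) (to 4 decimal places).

P(upstream ISP outage | latency alert, ¬misconfigured router) ≈ 0.7579

Under noisy-OR, P(latency alert | causes) = 1 − (1−0.037)·∏(1−qᵢ) over the active causes.
Weight on upstream ISP outage=true, given the evidence: 0.194274 + 0.059694 = 0.253968
Normalizer over all consistent configurations: 0.037×0.55×0.85 + 0.773695×0.55×0.15 + 0.507907×0.45×0.85 + 0.884358×0.45×0.15 = 0.335096
P(upstream ISP outage | latency alert, ¬misconfigured router) = 0.253968/0.335096 ≈ 0.7579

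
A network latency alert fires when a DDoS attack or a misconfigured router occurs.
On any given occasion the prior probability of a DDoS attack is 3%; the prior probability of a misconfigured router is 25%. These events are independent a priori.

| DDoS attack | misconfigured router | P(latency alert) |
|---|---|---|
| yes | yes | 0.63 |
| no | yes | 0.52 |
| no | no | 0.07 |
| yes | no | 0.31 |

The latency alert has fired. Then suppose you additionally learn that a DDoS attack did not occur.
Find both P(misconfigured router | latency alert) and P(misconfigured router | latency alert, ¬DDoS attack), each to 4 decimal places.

P(misconfigured router | latency alert) ≈ 0.6932; P(misconfigured router | latency alert, ¬DDoS attack) ≈ 0.7123

Enumerate the 4 (DDoS attack, misconfigured router) configurations and weight by the priors:
  P(latency alert) = 0.07·0.97·0.75 + 0.52·0.97·0.25 + 0.31·0.03·0.75 + 0.63·0.03·0.25
        = 0.050925 + 0.126100 + 0.006975 + 0.004725 = 0.188725
Configurations with misconfigured router contribute 0.130825, so
  P(misconfigured router | latency alert) = 0.130825 / 0.188725 ≈ 0.6932

Now condition on the additional information:
By total probability over both values of misconfigured router:
  P(latency alert | ¬DDoS attack) = 0.07·0.75 + 0.52·0.25
        = 0.052500 + 0.130000 = 0.182500
Keeping only the misconfigured router-present terms gives 0.130000, so
  P(misconfigured router | latency alert, ¬DDoS attack) = 0.130000 / 0.182500 ≈ 0.7123
With DDoS attack excluded, misconfigured router must carry more of the explanatory weight for the latency alert.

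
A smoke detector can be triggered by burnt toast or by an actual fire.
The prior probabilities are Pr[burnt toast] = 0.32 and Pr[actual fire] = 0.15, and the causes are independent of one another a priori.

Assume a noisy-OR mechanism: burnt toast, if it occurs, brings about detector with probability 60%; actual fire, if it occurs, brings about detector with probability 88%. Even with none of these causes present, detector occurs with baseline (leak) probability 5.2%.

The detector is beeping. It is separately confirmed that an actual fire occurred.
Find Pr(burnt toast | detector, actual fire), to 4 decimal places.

Under noisy-OR, P(detector | causes) = 1 − (1−0.052)·∏(1−qᵢ) over the active causes.
Weight on burnt toast=true, given the evidence: 0.954496×0.32 = 0.305439
Normalizer over all consistent configurations: 0.88624×0.68 + 0.954496×0.32 = 0.908082
P(burnt toast | detector, actual fire) = 0.305439/0.908082 ≈ 0.3364

Pr(burnt toast | detector, actual fire) ≈ 0.3364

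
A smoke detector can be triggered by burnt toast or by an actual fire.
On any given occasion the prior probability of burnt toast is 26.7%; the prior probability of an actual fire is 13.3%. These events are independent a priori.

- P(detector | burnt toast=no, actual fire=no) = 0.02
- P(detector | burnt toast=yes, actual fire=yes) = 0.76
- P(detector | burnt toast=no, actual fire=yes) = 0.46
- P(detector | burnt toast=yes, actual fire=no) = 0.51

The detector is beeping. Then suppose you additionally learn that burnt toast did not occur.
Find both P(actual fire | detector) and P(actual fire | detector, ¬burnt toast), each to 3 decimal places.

For the numerator, keep only actual fire=true terms: 0.044845 + 0.026988 = 0.071833
Normalizer over all consistent configurations: 0.02·0.733·0.867 + 0.46·0.733·0.133 + 0.51·0.267·0.867 + 0.76·0.267·0.133 = 0.202602
Posterior = 0.071833 / 0.202602 ≈ 0.355

Now condition on the additional information:
Enumerate both values of actual fire and weight by the priors:
  P(detector | ¬burnt toast) = 0.02·0.867 + 0.46·0.133
        = 0.017340 + 0.061180 = 0.078520
Keeping only the actual fire-present terms gives 0.061180, so
  P(actual fire | detector, ¬burnt toast) = 0.061180 / 0.078520 ≈ 0.779
Ruling out burnt toast raises the posterior on actual fire — the flip side of explaining away.

P(actual fire | detector) ≈ 0.355; P(actual fire | detector, ¬burnt toast) ≈ 0.779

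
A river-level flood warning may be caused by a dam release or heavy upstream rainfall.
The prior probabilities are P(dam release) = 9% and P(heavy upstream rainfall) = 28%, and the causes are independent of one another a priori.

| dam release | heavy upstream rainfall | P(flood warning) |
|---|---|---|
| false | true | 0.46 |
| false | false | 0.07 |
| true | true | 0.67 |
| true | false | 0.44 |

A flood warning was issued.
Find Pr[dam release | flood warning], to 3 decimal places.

Pr[dam release | flood warning] ≈ 0.218

P(flood warning) = 0.07×0.91×0.72 + 0.46×0.91×0.28 + 0.44×0.09×0.72 + 0.67×0.09×0.28 = 0.045864 + 0.117208 + 0.028512 + 0.016884 = 0.208468
The dam release-present share is 0.028512 + 0.016884 = 0.045396.
P(dam release | flood warning) = 0.045396 / 0.208468 ≈ 0.218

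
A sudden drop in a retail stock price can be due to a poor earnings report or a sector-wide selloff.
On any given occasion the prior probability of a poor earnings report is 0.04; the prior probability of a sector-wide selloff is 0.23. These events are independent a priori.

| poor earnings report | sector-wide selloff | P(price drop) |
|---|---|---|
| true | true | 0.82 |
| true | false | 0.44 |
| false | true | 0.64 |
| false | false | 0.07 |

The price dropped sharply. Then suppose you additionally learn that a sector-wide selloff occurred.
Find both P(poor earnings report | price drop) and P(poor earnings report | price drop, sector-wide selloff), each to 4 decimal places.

P(poor earnings report | price drop) ≈ 0.0985; P(poor earnings report | price drop, sector-wide selloff) ≈ 0.0507

P(price drop) = 0.07×0.96×0.77 + 0.64×0.96×0.23 + 0.44×0.04×0.77 + 0.82×0.04×0.23 = 0.051744 + 0.141312 + 0.013552 + 0.007544 = 0.214152
The poor earnings report-present share is 0.013552 + 0.007544 = 0.021096.
P(poor earnings report | price drop) = 0.021096 / 0.214152 ≈ 0.0985

With the extra evidence:
By total probability over both values of poor earnings report:
  P(price drop | sector-wide selloff) = 0.64*0.96 + 0.82*0.04
        = 0.614400 + 0.032800 = 0.647200
Keeping only the poor earnings report-present terms gives 0.032800, so
  P(poor earnings report | price drop, sector-wide selloff) = 0.032800 / 0.647200 ≈ 0.0507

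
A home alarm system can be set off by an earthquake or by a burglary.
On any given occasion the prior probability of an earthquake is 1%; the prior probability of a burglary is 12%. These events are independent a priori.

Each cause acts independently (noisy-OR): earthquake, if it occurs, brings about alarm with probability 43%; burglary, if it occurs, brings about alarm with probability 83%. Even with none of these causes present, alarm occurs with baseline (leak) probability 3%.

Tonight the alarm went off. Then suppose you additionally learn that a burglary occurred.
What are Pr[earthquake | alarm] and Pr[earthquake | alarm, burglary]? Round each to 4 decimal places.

Pr[earthquake | alarm] ≈ 0.0385; Pr[earthquake | alarm, burglary] ≈ 0.0108

Under noisy-OR, P(alarm | causes) = 1 − (1−0.03)·∏(1−qᵢ) over the active causes.
By total probability over the 4 (earthquake, burglary) configurations:
  P(alarm) = 0.03·0.99·0.88 + 0.8351·0.99·0.12 + 0.4471·0.01·0.88 + 0.906007·0.01·0.12
        = 0.026136 + 0.099210 + 0.003934 + 0.001087 = 0.130367
Keeping only the earthquake-present terms gives 0.005021, so
  P(earthquake | alarm) = 0.005021 / 0.130367 ≈ 0.0385

With the extra evidence:
Sum P(alarm|·) weighted by the priors over both values of earthquake:
  P(alarm | burglary) = 0.8351*0.99 + 0.906007*0.01
        = 0.826749 + 0.009060 = 0.835809
Configurations with earthquake contribute 0.009060, so
  P(earthquake | alarm, burglary) = 0.009060 / 0.835809 ≈ 0.0108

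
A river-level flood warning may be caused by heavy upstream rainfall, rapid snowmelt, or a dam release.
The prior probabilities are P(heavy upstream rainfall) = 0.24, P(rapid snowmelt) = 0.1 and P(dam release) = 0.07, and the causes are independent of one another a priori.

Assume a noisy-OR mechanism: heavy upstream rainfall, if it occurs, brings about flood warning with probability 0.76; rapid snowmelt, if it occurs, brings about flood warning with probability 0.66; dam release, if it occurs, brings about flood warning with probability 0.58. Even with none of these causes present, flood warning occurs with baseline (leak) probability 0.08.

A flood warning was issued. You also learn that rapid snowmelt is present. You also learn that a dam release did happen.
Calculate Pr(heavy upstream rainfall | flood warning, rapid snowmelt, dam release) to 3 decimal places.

Under noisy-OR, P(flood warning | causes) = 1 − (1−0.08)·∏(1−qᵢ) over the active causes.
P(flood warning | rapid snowmelt, dam release) = 0.868624*0.76 + 0.96847*0.24 = 0.660154 + 0.232433 = 0.892587
Of this, 0.232433 comes from 0.96847*0.24 (the heavy upstream rainfall=true cases).
Hence the posterior is 0.232433/0.892587 ≈ 0.260.

Pr(heavy upstream rainfall | flood warning, rapid snowmelt, dam release) ≈ 0.260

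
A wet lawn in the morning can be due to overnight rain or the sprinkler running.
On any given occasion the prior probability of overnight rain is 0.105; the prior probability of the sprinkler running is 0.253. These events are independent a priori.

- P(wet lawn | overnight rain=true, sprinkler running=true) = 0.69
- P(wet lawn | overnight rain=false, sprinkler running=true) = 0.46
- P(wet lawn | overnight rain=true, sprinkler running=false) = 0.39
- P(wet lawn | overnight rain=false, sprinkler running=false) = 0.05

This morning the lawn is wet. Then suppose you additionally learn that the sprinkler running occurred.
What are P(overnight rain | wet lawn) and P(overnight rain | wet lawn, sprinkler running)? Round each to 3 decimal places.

P(overnight rain | wet lawn) ≈ 0.262; P(overnight rain | wet lawn, sprinkler running) ≈ 0.150

Enumerate the 4 (overnight rain, sprinkler running) configurations and weight by the priors:
  P(wet lawn) = 0.05*0.895*0.747 + 0.46*0.895*0.253 + 0.39*0.105*0.747 + 0.69*0.105*0.253
        = 0.033428 + 0.104160 + 0.030590 + 0.018330 = 0.186508
The terms with overnight rain present sum to 0.048920, so
  P(overnight rain | wet lawn) = 0.048920 / 0.186508 ≈ 0.262

With the extra evidence:
P(wet lawn | sprinkler running) = 0.46*0.895 + 0.69*0.105 = 0.411700 + 0.072450 = 0.484150
Of this, 0.072450 comes from 0.69*0.105 (the overnight rain=true cases).
P(overnight rain | wet lawn, sprinkler running) = 0.072450 / 0.484150 ≈ 0.150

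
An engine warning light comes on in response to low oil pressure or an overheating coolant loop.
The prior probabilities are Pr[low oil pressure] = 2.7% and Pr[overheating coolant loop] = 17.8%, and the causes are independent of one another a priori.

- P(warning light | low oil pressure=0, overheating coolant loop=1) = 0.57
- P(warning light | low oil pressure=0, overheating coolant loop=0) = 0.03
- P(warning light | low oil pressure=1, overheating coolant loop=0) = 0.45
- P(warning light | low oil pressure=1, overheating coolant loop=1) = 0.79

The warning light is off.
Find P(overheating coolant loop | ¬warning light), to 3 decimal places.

Numerator (weight on configurations with overheating coolant loop): 0.074473 + 0.001009 = 0.075482
Denominator P(¬warning light): 0.97×0.973×0.822 + 0.43×0.973×0.178 + 0.55×0.027×0.822 + 0.21×0.027×0.178 = 0.863501
Posterior = 0.075482 / 0.863501 ≈ 0.087

P(overheating coolant loop | ¬warning light) ≈ 0.087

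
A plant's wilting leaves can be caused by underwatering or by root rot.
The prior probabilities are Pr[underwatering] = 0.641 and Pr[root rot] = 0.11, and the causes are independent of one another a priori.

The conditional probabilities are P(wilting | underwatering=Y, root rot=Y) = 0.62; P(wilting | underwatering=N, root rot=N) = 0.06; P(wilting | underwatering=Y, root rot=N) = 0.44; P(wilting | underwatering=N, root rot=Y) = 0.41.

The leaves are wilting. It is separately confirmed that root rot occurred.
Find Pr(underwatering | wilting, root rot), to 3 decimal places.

Enumerate both values of underwatering and weight by the priors:
  P(wilting | root rot) = 0.41×0.359 + 0.62×0.641
        = 0.147190 + 0.397420 = 0.544610
The terms with underwatering present sum to 0.397420, so
  P(underwatering | wilting, root rot) = 0.397420 / 0.544610 ≈ 0.730

Pr(underwatering | wilting, root rot) ≈ 0.730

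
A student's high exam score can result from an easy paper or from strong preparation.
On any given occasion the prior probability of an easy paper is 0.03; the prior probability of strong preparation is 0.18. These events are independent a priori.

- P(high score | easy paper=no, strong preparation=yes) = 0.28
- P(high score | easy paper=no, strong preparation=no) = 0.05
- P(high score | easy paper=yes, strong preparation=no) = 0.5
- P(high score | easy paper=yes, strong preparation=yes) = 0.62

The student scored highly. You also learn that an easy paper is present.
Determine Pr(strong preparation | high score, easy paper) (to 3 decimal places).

Sum P(high score|·) weighted by the priors over both values of strong preparation:
  P(high score | easy paper) = 0.5×0.82 + 0.62×0.18
        = 0.410000 + 0.111600 = 0.521600
Configurations with strong preparation contribute 0.111600, so
  P(strong preparation | high score, easy paper) = 0.111600 / 0.521600 ≈ 0.214

Pr(strong preparation | high score, easy paper) ≈ 0.214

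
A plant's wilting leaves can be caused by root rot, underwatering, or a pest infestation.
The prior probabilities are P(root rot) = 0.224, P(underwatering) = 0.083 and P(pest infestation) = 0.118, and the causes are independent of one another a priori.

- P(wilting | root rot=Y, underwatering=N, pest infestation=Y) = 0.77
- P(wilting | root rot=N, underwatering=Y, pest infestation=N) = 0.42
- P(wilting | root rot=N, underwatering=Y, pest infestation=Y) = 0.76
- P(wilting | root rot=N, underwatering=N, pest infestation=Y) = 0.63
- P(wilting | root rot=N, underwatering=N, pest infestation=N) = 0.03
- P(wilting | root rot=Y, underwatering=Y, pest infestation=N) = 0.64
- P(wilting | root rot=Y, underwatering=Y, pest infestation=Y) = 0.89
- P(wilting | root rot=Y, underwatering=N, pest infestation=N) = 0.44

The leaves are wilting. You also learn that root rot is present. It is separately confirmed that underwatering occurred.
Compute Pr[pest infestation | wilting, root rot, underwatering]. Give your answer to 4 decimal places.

P(wilting | root rot, underwatering) = 0.64×0.882 + 0.89×0.118 = 0.564480 + 0.105020 = 0.669500
Restricting to configurations with pest infestation present: 0.89×0.118 = 0.105020.
So P(pest infestation | wilting, root rot, underwatering) = 0.105020/0.669500 ≈ 0.1569.

Pr[pest infestation | wilting, root rot, underwatering] ≈ 0.1569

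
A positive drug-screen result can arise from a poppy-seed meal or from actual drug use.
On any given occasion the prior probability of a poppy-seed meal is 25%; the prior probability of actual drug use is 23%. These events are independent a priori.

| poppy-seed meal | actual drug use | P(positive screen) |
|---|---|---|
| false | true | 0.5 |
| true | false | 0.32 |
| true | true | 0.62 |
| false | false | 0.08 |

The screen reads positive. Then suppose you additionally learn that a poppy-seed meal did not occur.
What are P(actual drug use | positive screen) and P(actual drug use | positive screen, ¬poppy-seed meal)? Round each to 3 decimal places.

Weight on actual drug use=true, given the evidence: 0.086250 + 0.035650 = 0.121900
Denominator P(positive screen): 0.08×0.75×0.77 + 0.5×0.75×0.23 + 0.32×0.25×0.77 + 0.62×0.25×0.23 = 0.229700
P(actual drug use | positive screen) = 0.121900/0.229700 ≈ 0.531

Now also conditioning on poppy-seed meal≠true:
P(positive screen | ¬poppy-seed meal) = 0.08·0.77 + 0.5·0.23 = 0.061600 + 0.115000 = 0.176600
The actual drug use-present share is 0.5·0.23 = 0.115000.
P(actual drug use | positive screen, ¬poppy-seed meal) = 0.115000 / 0.176600 ≈ 0.651
Ruling out poppy-seed meal raises the posterior on actual drug use — the flip side of explaining away.

P(actual drug use | positive screen) ≈ 0.531; P(actual drug use | positive screen, ¬poppy-seed meal) ≈ 0.651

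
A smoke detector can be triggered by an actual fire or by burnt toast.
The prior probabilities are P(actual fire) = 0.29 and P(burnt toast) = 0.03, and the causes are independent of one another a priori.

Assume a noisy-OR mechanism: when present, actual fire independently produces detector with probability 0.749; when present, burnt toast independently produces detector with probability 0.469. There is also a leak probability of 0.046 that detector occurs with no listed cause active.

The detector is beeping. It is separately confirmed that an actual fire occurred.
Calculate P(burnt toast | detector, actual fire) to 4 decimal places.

P(burnt toast | detector, actual fire) ≈ 0.0343

Under noisy-OR, P(detector | causes) = 1 − (1−0.046)·∏(1−qᵢ) over the active causes.
P(detector | actual fire) = 0.760546×0.97 + 0.87285×0.03 = 0.737730 + 0.026186 = 0.763916
Of this, 0.026186 comes from 0.87285×0.03 (the burnt toast=true cases).
P(burnt toast | detector, actual fire) = 0.026186 / 0.763916 ≈ 0.0343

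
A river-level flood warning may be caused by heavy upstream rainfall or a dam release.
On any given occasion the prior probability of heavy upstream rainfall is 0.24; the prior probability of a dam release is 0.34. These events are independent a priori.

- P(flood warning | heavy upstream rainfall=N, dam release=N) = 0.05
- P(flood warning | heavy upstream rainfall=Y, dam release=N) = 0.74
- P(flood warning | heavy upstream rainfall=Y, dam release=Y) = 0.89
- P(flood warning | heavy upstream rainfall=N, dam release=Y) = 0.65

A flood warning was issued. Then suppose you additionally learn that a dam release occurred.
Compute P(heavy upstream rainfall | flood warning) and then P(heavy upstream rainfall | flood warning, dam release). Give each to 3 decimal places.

By total probability over the 4 (heavy upstream rainfall, dam release) configurations:
  P(flood warning) = 0.05·0.76·0.66 + 0.65·0.76·0.34 + 0.74·0.24·0.66 + 0.89·0.24·0.34
        = 0.025080 + 0.167960 + 0.117216 + 0.072624 = 0.382880
The terms with heavy upstream rainfall present sum to 0.189840, so
  P(heavy upstream rainfall | flood warning) = 0.189840 / 0.382880 ≈ 0.496

Now also conditioning on dam release=true:
P(flood warning | dam release) = 0.65×0.76 + 0.89×0.24 = 0.494000 + 0.213600 = 0.707600
Of this, 0.213600 comes from 0.89×0.24 (the heavy upstream rainfall=true cases).
Hence the posterior is 0.213600/0.707600 ≈ 0.302.
— dam release explains away the evidence for heavy upstream rainfall.

P(heavy upstream rainfall | flood warning) ≈ 0.496; P(heavy upstream rainfall | flood warning, dam release) ≈ 0.302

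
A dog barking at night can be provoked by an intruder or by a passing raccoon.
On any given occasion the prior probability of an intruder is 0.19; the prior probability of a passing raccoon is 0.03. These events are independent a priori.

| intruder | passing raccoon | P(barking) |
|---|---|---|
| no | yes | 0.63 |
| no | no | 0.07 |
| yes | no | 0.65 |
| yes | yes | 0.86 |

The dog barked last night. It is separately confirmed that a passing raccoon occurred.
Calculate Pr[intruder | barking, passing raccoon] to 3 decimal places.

Pr[intruder | barking, passing raccoon] ≈ 0.243

Sum P(barking|·) weighted by the priors over both values of intruder:
  P(barking | passing raccoon) = 0.63·0.81 + 0.86·0.19
        = 0.510300 + 0.163400 = 0.673700
The terms with intruder present sum to 0.163400, so
  P(intruder | barking, passing raccoon) = 0.163400 / 0.673700 ≈ 0.243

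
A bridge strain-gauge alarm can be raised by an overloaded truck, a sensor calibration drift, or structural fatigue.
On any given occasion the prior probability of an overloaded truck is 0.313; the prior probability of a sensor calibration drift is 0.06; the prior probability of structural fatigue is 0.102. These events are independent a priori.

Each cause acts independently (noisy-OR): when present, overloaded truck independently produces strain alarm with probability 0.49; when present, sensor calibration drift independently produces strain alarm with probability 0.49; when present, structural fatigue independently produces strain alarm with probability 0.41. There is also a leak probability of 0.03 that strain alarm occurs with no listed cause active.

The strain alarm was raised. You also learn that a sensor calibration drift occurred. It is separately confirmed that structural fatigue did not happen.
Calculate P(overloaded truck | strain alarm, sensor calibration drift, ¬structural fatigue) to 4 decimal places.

P(overloaded truck | strain alarm, sensor calibration drift, ¬structural fatigue) ≈ 0.4027

Under noisy-OR, P(strain alarm | causes) = 1 − (1−0.03)·∏(1−qᵢ) over the active causes.
Numerator (weight on configurations with overloaded truck): 0.747703×0.313 = 0.234031
Denominator P(strain alarm | sensor calibration drift, ¬structural fatigue): 0.5053×0.687 + 0.747703×0.313 = 0.581172
P(overloaded truck | strain alarm, sensor calibration drift, ¬structural fatigue) = 0.234031/0.581172 ≈ 0.4027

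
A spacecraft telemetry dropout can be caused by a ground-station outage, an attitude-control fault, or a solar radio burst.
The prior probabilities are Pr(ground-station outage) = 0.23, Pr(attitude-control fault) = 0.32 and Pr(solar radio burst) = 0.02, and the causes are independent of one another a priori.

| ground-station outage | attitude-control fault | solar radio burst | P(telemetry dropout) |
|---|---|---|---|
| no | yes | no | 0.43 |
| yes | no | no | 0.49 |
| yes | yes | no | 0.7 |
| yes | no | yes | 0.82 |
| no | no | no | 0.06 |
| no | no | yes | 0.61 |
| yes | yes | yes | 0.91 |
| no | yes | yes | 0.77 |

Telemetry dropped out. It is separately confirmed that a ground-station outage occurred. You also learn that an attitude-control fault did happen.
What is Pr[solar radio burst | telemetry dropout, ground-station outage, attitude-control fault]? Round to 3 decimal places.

Weight on solar radio burst=true, given the evidence: 0.91×0.02 = 0.018200
Normalizer over all consistent configurations: 0.7×0.98 + 0.91×0.02 = 0.704200
Posterior = 0.018200 / 0.704200 ≈ 0.026

Pr[solar radio burst | telemetry dropout, ground-station outage, attitude-control fault] ≈ 0.026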